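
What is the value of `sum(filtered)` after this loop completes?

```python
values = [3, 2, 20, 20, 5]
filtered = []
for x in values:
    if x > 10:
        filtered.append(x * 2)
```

Sum of doubled values > 10
`filtered` takes the values: [] → [40] → [40, 40]
So `sum(filtered)` = 80

Answer: 80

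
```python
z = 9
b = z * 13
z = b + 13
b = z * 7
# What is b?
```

Trace:
`z = 9` → z = 9
`b = z * 13` → b = 117
`z = b + 13` → z = 130
`b = z * 7` → b = 910
So b = 910

Answer: 910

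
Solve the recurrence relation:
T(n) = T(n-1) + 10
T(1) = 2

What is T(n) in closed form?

Unrolling: T(n) = T(1) + 10·(n-1) = 2 + 10(n-1) = 10n - 8.

Answer: T(n) = 10n - 8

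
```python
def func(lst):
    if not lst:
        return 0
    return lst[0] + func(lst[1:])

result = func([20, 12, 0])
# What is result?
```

20 + 12 + 0 + 0 = 32

Answer: 32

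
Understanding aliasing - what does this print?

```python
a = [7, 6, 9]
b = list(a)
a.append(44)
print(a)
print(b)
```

Key concept: list() constructor creates copy.
Step by step:
`a = [7, 6, 9]` → a = [7, 6, 9]
`b = list(a)` → b = [7, 6, 9]
`a.append(44)` → a = [7, 6, 9, 44]
`print(a)` → prints [7, 6, 9, 44]
`print(b)` → prints [7, 6, 9]

Answer:
[7, 6, 9, 44]
[7, 6, 9]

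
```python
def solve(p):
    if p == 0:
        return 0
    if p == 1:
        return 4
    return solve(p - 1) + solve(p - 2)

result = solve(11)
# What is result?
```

Build up from base cases: solve(0)=0, solve(1)=4, solve(2)=4, solve(3)=8, solve(4)=12, solve(5)=20, solve(6)=32, ..., solve(11)=356

Answer: 356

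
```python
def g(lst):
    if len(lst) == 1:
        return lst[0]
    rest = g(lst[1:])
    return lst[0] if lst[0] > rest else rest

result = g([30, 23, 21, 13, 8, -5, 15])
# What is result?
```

Recursive max over [30, 23, 21, 13, 8, -5, 15] = 30

Answer: 30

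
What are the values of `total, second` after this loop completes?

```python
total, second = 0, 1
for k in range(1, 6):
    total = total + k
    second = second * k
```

Sum and factorial of 1 to 5
`total, second` takes the values: (0, 1) → (1, 1) → (3, 1) → (3, 2) → (6, 2) → (6, 6) → (10, 6) → (10, 24) → (15, 24) → (15, 120)

Answer: 15, 120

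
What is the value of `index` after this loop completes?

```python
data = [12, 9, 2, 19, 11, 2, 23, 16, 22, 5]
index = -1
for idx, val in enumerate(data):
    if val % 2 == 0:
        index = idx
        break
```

First even number index in [12, 9, 2, 19, 11, 2, 23, 16, 22, 5]
`index` takes the values: -1 → 0

Answer: 0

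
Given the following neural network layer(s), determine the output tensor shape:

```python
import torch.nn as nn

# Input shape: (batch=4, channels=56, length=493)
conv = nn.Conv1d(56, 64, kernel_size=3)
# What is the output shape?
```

Input: (4, 56, 493) -> Output: (4, 64, 491)

Answer: (4, 64, 491)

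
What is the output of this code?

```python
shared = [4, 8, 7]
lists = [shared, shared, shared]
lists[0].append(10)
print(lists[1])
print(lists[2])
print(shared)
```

Key concept: list of same reference.
Step by step:
`shared = [4, 8, 7]` → shared = [4, 8, 7]
`lists = [shared, shared, shared]` → lists = [[4, 8, 7], [4, 8, 7], [4, 8, 7]]
`lists[0].append(10)` → shared = [4, 8, 7, 10]; lists = [[4, 8, 7, 10], [4, 8, 7, 10], [4, 8, 7, 10]]
`print(lists[1])` → prints [4, 8, 7, 10]
`print(lists[2])` → prints [4, 8, 7, 10]
`print(shared)` → prints [4, 8, 7, 10]

Answer:
[4, 8, 7, 10]
[4, 8, 7, 10]
[4, 8, 7, 10]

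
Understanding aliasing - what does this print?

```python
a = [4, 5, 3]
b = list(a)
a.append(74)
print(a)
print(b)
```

Key concept: list() constructor creates copy.
Step by step:
`a = [4, 5, 3]` → a = [4, 5, 3]
`b = list(a)` → b = [4, 5, 3]
`a.append(74)` → a = [4, 5, 3, 74]
`print(a)` → prints [4, 5, 3, 74]
`print(b)` → prints [4, 5, 3]

Answer:
[4, 5, 3, 74]
[4, 5, 3]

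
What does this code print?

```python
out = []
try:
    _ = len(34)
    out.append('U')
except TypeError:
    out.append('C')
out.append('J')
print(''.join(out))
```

Execution trace: 'C' (except TypeError) → 'J' (after the try/except). Output: CJ

Answer: CJ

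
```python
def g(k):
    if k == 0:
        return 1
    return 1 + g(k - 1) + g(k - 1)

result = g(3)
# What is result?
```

g(k) = 1 + 2·g(k-1), g(0)=1. Closed form: (1+1)·2^3 - 1 = 15.

Answer: 15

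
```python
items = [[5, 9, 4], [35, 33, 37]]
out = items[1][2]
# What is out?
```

Trace:
`items = [[5, 9, 4], [35, 33, 37]]` → items = [[5, 9, 4], [35, 33, 37]]
`out = items[1][2]` → out = 37
So out = 37

Answer: 37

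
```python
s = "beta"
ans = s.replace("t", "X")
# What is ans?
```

Trace:
`s = "beta"` → s = 'beta'
`ans = s.replace("t", "X")` → ans = 'beXa'
So ans = 'beXa'

Answer: 'beXa'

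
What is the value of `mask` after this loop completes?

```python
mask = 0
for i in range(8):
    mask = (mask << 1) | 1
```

Build 8 consecutive 1-bits: 0b11111111
`mask` takes the values: 0 → 1 → 3 → 7 → 15 → 31 → 63 → 127 → 255

Answer: 255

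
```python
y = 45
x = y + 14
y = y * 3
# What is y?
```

Trace:
`y = 45` → y = 45
`x = y + 14` → x = 59
`y = y * 3` → y = 135
So y = 135

Answer: 135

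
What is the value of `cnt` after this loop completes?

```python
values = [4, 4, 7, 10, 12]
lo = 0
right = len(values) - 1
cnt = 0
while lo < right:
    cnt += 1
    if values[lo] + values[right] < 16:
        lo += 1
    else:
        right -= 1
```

Steps to find pair summing to 16
`cnt` takes the values: 0 → 1 → 2 → 3 → 4

Answer: 4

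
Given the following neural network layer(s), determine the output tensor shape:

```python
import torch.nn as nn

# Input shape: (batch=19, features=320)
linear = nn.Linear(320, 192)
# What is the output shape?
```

Input: (19, 320) -> Output: (19, 192)

Answer: (19, 192)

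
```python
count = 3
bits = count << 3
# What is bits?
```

Trace:
`count = 3` → count = 3
`bits = count << 3` → bits = 24
So bits = 24

Answer: 24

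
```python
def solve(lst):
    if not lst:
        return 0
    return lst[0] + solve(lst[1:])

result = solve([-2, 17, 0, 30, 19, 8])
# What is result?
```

(-2) + 17 + 0 + 30 + 19 + 8 + 0 = 72

Answer: 72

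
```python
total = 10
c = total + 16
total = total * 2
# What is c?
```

Trace:
`total = 10` → total = 10
`c = total + 16` → c = 26
`total = total * 2` → total = 20
So c = 26

Answer: 26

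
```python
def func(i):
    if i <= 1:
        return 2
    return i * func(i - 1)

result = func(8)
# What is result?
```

func(8) = 8 * 7 * 6 * 5 * 4 * 3 * 2 * 2 = 80640

Answer: 80640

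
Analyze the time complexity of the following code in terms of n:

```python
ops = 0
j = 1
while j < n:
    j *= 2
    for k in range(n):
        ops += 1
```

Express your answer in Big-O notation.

Each loop level contributes: log n × n. Multiplying the contributions gives O(n log n).

Answer: O(n log n)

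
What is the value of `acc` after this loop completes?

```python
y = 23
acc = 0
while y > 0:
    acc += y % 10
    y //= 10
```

Sum digits of 23
`acc` takes the values: 0 → 3 → 5

Answer: 5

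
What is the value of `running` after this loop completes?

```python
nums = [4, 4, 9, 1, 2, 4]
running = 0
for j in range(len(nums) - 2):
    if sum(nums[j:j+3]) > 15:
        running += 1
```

Count windows with sum > 15
`running` takes the values: 0 → 1

Answer: 1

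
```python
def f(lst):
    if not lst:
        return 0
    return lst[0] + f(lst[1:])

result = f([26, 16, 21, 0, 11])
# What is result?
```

26 + 16 + 21 + 0 + 11 + 0 = 74

Answer: 74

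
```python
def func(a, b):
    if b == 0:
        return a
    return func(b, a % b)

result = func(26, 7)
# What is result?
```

func(26, 7) -> func(7, 5) -> func(5, 2) -> func(2, 1) -> func(1, 0) -> 1

Answer: 1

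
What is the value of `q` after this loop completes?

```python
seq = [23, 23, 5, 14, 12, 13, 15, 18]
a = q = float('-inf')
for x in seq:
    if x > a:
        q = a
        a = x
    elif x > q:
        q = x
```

Second largest (with repeats) in [23, 23, 5, 14, 12, 13, 15, 18]
`q` takes the values: -inf → 23

Answer: 23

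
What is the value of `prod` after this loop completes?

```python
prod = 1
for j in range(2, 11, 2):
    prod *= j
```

Product of even numbers 2 to 10
`prod` takes the values: 1 → 2 → 8 → 48 → 384 → 3840

Answer: 3840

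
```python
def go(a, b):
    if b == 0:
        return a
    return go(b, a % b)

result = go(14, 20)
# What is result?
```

go(14, 20) -> go(20, 14) -> go(14, 6) -> go(6, 2) -> go(2, 0) -> 2

Answer: 2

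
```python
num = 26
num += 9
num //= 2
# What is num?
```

Trace:
`num = 26` → num = 26
`num += 9` → num = 35
`num //= 2` → num = 17
So num = 17

Answer: 17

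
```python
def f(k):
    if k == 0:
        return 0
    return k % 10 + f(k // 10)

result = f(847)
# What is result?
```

Sum of digits of 847: 7 + 4 + 8 = 19

Answer: 19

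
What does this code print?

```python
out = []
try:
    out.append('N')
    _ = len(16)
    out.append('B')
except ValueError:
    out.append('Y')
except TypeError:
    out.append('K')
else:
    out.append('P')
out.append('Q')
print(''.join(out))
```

Execution trace: 'N' (try body) → 'K' (except TypeError) → 'Q' (after the try/except). Output: NKQ

Answer: NKQ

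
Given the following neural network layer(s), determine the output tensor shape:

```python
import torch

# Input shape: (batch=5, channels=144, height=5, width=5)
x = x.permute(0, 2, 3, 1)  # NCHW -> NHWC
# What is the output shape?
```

Input: (5, 144, 5, 5) -> Output: (5, 5, 5, 144)

Answer: (5, 5, 5, 144)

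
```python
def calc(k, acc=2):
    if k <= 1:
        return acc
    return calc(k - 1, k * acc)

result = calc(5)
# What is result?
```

Accumulator trace (n, acc): (5, 2) -> (4, 10) -> (3, 40) -> (2, 120) -> (1, 240) -> return 240

Answer: 240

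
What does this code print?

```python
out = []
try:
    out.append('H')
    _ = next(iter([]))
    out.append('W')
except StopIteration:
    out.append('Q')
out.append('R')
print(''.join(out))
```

Execution trace: 'H' (try body) → 'Q' (except StopIteration) → 'R' (after the try/except). Output: HQR

Answer: HQR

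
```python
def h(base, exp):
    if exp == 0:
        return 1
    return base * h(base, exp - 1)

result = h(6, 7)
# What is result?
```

h(6, 7) = 6 * 6 * 6 * 6 * 6 * 6 * 6 = 279936

Answer: 279936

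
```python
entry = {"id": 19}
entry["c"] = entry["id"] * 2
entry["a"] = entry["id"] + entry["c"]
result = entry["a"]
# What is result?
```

Trace:
`entry = {"id": 19}` → entry = {'id': 19}
`entry["c"] = entry["id"] * 2` → entry = {'id': 19, 'c': 38}
`entry["a"] = entry["id"] + entry["c"]` → entry = {'id': 19, 'c': 38, 'a': 57}
`result = entry["a"]` → result = 57
So result = 57

Answer: 57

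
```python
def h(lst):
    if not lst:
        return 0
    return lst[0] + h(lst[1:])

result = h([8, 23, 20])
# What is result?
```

8 + 23 + 20 + 0 = 51

Answer: 51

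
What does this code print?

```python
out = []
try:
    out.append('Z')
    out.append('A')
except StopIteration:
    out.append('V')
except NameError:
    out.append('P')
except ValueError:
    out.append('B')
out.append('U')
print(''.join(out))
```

Execution trace: 'Z' (try body) → 'A' (try body, no exception) → 'U' (after the try/except). Output: ZAU

Answer: ZAU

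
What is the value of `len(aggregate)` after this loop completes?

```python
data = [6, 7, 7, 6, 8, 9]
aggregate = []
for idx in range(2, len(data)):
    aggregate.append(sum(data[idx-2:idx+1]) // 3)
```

Number of 3-element averages
`aggregate` takes the values: [] → [6] → [6, 6] → [6, 6, 7] → [6, 6, 7, 7]
So `len(aggregate)` = 4

Answer: 4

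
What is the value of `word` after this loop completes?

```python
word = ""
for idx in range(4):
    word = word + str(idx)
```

Concatenate digits 0 to 3
`word` takes the values: "" → "0" → "01" → "012" → "0123"

Answer: "0123"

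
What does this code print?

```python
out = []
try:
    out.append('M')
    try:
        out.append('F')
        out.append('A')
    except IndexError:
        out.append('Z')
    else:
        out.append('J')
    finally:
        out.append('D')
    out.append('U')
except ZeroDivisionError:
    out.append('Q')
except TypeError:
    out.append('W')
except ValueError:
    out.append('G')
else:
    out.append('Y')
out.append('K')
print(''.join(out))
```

Execution trace: 'M' (try body) → 'F' (inner try body) → 'A' (inner try body, no exception) → 'J' (inner else) → 'D' (inner finally) → 'U' (try body, no exception) → 'Y' (else) → 'K' (after the try/except). Output: MFAJDUYK

Answer: MFAJDUYK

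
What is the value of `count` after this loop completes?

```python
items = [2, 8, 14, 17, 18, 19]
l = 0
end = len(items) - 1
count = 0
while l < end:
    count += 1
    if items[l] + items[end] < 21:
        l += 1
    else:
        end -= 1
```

Steps to find pair summing to 21
`count` takes the values: 0 → 1 → 2 → 3 → 4 → 5

Answer: 5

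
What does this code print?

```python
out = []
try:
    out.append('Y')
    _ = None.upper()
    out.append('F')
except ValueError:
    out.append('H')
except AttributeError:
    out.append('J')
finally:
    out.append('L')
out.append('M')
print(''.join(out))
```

Execution trace: 'Y' (try body) → 'J' (except AttributeError) → 'L' (finally) → 'M' (after the try/except). Output: YJLM

Answer: YJLM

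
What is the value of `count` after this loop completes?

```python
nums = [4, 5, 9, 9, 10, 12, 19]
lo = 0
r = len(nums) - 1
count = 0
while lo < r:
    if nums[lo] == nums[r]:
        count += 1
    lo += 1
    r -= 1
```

Count matching pairs from ends
`count` takes the values: 0

Answer: 0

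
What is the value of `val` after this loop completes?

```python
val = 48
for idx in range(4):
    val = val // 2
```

Halve 4 times: 48 // 2^4 = 3
`val` takes the values: 48 → 24 → 12 → 6 → 3

Answer: 3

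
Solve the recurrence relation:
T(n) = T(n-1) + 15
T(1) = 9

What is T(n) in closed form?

Unrolling: T(n) = T(1) + 15·(n-1) = 9 + 15(n-1) = 15n - 6.

Answer: T(n) = 15n - 6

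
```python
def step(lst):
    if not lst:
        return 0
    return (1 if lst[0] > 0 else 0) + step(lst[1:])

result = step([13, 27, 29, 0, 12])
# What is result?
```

Count of positive elements in [13, 27, 29, 0, 12] = 4

Answer: 4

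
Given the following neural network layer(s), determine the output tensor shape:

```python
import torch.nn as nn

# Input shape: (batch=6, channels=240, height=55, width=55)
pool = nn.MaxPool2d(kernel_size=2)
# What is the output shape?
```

Input: (6, 240, 55, 55) -> Output: (6, 240, 27, 27)

Answer: (6, 240, 27, 27)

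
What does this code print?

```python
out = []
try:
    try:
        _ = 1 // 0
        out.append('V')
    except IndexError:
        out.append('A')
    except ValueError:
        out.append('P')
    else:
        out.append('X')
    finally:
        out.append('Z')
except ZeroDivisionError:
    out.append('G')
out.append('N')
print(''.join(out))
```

Execution trace: 'Z' (finally) → 'G' (outer except ZeroDivisionError) → 'N' (after the try/except). Output: ZGN

Answer: ZGN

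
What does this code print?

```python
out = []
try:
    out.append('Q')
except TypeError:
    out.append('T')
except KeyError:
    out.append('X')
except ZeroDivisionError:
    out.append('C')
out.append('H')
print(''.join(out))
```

Execution trace: 'Q' (try body, no exception) → 'H' (after the try/except). Output: QH

Answer: QH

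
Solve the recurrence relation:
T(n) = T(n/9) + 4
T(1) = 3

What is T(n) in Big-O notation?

Each step divides n by 9 and adds 4. After log_9(n) steps we reach T(1)=3. So T(n) = 4·log_9(n) + 3 = O(log n).

Answer: O(log n)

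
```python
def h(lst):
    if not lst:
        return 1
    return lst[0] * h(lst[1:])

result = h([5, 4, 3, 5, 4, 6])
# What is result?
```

Product over [5, 4, 3, 5, 4, 6] = 5 * 4 * 3 * 5 * 4 * 6 = 7200

Answer: 7200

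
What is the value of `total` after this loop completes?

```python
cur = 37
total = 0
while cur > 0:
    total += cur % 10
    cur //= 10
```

Sum digits of 37
`total` takes the values: 0 → 7 → 10

Answer: 10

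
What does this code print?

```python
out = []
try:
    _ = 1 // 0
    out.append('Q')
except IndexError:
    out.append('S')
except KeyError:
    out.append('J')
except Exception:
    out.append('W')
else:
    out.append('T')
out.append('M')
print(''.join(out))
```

Execution trace: 'W' (except Exception) → 'M' (after the try/except). Output: WM

Answer: WM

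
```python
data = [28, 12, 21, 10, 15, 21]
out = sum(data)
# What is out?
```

Trace:
`data = [28, 12, 21, 10, 15, 21]` → data = [28, 12, 21, 10, 15, 21]
`out = sum(data)` → out = 107
So out = 107

Answer: 107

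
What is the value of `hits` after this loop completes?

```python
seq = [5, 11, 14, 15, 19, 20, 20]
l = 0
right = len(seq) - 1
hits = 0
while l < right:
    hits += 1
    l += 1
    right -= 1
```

Iterations until pointers meet (list length 7)
`hits` takes the values: 0 → 1 → 2 → 3

Answer: 3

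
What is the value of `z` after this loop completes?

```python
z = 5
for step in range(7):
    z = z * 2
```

Multiply by 2, 7 times: 5 * 2^7 = 640
`z` takes the values: 5 → 10 → 20 → 40 → 80 → 160 → 320 → 640

Answer: 640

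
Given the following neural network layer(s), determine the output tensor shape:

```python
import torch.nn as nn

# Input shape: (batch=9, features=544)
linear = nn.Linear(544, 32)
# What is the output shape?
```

Input: (9, 544) -> Output: (9, 32)

Answer: (9, 32)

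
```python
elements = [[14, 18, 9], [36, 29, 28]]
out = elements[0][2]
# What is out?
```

Trace:
`elements = [[14, 18, 9], [36, 29, 28]]` → elements = [[14, 18, 9], [36, 29, 28]]
`out = elements[0][2]` → out = 9
So out = 9

Answer: 9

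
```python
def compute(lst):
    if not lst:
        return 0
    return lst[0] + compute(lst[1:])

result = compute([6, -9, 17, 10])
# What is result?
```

6 + (-9) + 17 + 10 + 0 = 24

Answer: 24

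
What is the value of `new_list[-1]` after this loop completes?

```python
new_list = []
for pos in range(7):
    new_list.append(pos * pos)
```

Last element of squares 0 to 6
`new_list` takes the values: [] → [0] → [0, 1] → [0, 1, 4] → [0, 1, 4, 9] → [0, 1, 4, 9, 16] → [0, 1, 4, 9, 16, 25] → [0, 1, 4, 9, 16, 25, 36]
So `new_list[-1]` = 36

Answer: 36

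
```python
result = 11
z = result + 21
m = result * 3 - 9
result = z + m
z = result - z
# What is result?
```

Trace:
`result = 11` → result = 11
`z = result + 21` → z = 32
`m = result * 3 - 9` → m = 24
`result = z + m` → result = 56
`z = result - z` → z = 24
So result = 56

Answer: 56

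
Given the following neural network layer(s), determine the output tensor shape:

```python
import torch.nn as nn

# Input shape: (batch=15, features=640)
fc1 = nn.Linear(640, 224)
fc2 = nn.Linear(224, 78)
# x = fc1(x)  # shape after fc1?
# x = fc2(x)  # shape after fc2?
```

Input: (15, 640) -> after fc1: (15, 224) -> Output: (15, 78)

Answer: (15, 78)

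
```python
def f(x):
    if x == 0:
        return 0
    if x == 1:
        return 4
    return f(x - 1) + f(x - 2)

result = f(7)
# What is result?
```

Build up from base cases: f(0)=0, f(1)=4, f(2)=4, f(3)=8, f(4)=12, f(5)=20, f(6)=32, ..., f(7)=52

Answer: 52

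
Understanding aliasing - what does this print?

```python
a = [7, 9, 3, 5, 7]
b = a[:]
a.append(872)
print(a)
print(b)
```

Key concept: slice [:] creates copy.
Step by step:
`a = [7, 9, 3, 5, 7]` → a = [7, 9, 3, 5, 7]
`b = a[:]` → b = [7, 9, 3, 5, 7]
`a.append(872)` → a = [7, 9, 3, 5, 7, 872]
`print(a)` → prints [7, 9, 3, 5, 7, 872]
`print(b)` → prints [7, 9, 3, 5, 7]

Answer:
[7, 9, 3, 5, 7, 872]
[7, 9, 3, 5, 7]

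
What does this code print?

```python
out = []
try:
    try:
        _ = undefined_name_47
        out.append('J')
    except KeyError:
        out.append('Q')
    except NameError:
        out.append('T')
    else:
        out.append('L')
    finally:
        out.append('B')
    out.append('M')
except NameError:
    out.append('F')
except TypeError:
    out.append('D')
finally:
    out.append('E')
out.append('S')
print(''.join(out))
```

Execution trace: 'T' (inner except NameError) → 'B' (inner finally) → 'M' (try body, no exception) → 'E' (finally) → 'S' (after the try/except). Output: TBMES

Answer: TBMES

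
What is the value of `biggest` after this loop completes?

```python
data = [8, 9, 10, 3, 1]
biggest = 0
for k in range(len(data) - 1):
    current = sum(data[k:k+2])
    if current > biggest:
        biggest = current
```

Max sum of 2-element window in [8, 9, 10, 3, 1]
`biggest` takes the values: 0 → 17 → 19

Answer: 19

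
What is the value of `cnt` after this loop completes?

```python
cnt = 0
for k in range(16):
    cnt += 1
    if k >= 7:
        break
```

Loop breaks when k reaches 7, cnt is 8
`cnt` takes the values: 0 → 1 → 2 → 3 → 4 → 5 → 6 → 7 → 8

Answer: 8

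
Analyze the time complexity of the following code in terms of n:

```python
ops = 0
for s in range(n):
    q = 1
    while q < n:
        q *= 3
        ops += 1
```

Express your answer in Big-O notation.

Each loop level contributes: n × log n. Multiplying the contributions gives O(n log n).

Answer: O(n log n)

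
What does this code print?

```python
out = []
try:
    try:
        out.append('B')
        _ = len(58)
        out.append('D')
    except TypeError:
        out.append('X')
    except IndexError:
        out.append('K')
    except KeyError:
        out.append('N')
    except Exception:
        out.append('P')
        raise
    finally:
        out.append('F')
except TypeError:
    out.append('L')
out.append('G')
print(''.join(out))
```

Execution trace: 'B' (try body) → 'X' (except TypeError) → 'F' (finally) → 'G' (after the try/except). Output: BXFG

Answer: BXFG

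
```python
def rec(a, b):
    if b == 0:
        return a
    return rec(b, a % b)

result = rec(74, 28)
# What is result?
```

rec(74, 28) -> rec(28, 18) -> rec(18, 10) -> rec(10, 8) -> rec(8, 2) -> rec(2, 0) -> 2

Answer: 2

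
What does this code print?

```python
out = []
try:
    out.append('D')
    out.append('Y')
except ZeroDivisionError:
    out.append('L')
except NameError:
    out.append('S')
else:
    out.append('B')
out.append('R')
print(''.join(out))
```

Execution trace: 'D' (try body) → 'Y' (try body, no exception) → 'B' (else) → 'R' (after the try/except). Output: DYBR

Answer: DYBR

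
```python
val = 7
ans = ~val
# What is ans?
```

Trace:
`val = 7` → val = 7
`ans = ~val` → ans = -8
So ans = -8

Answer: -8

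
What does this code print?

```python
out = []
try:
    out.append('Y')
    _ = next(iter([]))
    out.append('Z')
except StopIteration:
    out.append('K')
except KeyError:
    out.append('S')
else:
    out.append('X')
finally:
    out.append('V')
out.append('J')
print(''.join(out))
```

Execution trace: 'Y' (try body) → 'K' (except StopIteration) → 'V' (finally) → 'J' (after the try/except). Output: YKVJ

Answer: YKVJ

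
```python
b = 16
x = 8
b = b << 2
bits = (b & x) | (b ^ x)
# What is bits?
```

Trace:
`b = 16` → b = 16
`x = 8` → x = 8
`b = b << 2` → b = 64
`bits = (b & x) | (b ^ x)` → bits = 72
So bits = 72

Answer: 72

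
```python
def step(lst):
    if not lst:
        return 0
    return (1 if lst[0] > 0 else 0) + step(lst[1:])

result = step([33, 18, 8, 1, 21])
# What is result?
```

Count of positive elements in [33, 18, 8, 1, 21] = 5

Answer: 5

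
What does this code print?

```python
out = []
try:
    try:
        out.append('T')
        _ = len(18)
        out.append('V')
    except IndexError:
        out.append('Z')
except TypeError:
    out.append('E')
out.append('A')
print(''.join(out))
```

Execution trace: 'T' (try body) → 'E' (outer except TypeError) → 'A' (after the try/except). Output: TEA

Answer: TEA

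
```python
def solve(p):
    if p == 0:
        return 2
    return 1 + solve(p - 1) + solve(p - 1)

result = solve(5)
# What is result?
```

solve(p) = 1 + 2·solve(p-1), solve(0)=2. Closed form: (2+1)·2^5 - 1 = 95.

Answer: 95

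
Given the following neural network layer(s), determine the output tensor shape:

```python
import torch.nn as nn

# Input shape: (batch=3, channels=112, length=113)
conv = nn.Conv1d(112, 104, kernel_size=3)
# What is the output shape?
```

Input: (3, 112, 113) -> Output: (3, 104, 111)

Answer: (3, 104, 111)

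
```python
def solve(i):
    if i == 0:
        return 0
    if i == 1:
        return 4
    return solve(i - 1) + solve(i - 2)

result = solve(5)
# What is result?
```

Build up from base cases: solve(0)=0, solve(1)=4, solve(2)=4, solve(3)=8, solve(4)=12, solve(5)=20

Answer: 20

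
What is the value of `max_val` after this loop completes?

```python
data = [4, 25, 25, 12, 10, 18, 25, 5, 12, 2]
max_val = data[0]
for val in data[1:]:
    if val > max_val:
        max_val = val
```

Maximum of [4, 25, 25, 12, 10, 18, 25, 5, 12, 2]
`max_val` takes the values: 4 → 25

Answer: 25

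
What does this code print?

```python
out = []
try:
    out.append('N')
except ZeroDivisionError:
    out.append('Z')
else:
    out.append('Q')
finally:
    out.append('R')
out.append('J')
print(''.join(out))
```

Execution trace: 'N' (try body, no exception) → 'Q' (else) → 'R' (finally) → 'J' (after the try/except). Output: NQRJ

Answer: NQRJ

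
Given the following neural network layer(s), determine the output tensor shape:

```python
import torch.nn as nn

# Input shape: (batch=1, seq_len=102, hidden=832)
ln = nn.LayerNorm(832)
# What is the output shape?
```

Input: (1, 102, 832) -> Output: (1, 102, 832)

Answer: (1, 102, 832)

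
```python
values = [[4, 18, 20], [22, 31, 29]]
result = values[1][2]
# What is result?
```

Trace:
`values = [[4, 18, 20], [22, 31, 29]]` → values = [[4, 18, 20], [22, 31, 29]]
`result = values[1][2]` → result = 29
So result = 29

Answer: 29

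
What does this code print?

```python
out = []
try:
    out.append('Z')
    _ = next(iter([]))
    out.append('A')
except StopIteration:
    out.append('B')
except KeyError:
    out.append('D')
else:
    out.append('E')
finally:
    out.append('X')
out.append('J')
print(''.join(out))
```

Execution trace: 'Z' (try body) → 'B' (except StopIteration) → 'X' (finally) → 'J' (after the try/except). Output: ZBXJ

Answer: ZBXJ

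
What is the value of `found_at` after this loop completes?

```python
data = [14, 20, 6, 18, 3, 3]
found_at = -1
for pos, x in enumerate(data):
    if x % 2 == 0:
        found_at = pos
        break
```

First even number index in [14, 20, 6, 18, 3, 3]
`found_at` takes the values: -1 → 0

Answer: 0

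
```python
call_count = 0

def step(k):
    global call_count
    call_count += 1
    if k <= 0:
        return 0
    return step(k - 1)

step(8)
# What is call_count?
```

Linear recursion stepping by 1: 9 calls from k=8 down to ≤0.

Answer: 9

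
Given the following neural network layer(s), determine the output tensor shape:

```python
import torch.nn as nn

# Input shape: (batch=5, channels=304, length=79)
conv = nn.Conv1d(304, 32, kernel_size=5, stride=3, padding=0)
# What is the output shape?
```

Input: (5, 304, 79) -> Output: (5, 32, 25)

Answer: (5, 32, 25)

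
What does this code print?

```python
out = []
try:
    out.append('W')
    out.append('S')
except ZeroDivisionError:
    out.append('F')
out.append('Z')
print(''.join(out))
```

Execution trace: 'W' (try body) → 'S' (try body, no exception) → 'Z' (after the try/except). Output: WSZ

Answer: WSZ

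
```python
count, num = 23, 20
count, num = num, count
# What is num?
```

Trace:
`count, num = 23, 20` → count = 23; num = 20
`count, num = num, count` → count = 20; num = 23
So num = 23

Answer: 23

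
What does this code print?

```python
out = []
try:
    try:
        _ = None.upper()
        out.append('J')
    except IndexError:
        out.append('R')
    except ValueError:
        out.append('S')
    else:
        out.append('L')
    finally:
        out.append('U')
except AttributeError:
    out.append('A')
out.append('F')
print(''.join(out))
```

Execution trace: 'U' (finally) → 'A' (outer except AttributeError) → 'F' (after the try/except). Output: UAF

Answer: UAF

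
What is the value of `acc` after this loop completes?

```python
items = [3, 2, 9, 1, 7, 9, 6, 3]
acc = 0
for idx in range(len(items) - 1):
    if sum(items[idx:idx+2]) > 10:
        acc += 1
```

Count windows with sum > 10
`acc` takes the values: 0 → 1 → 2 → 3

Answer: 3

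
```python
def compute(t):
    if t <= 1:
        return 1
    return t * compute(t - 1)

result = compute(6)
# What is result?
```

compute(6) = 6 * 5 * 4 * 3 * 2 * 1 = 720

Answer: 720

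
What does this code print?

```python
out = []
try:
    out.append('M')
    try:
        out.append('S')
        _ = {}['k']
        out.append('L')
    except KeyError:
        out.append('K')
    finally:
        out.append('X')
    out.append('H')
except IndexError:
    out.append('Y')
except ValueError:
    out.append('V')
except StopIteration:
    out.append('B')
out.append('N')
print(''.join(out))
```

Execution trace: 'M' (try body) → 'S' (inner try body) → 'K' (inner except KeyError) → 'X' (inner finally) → 'H' (try body, no exception) → 'N' (after the try/except). Output: MSKXHN

Answer: MSKXHN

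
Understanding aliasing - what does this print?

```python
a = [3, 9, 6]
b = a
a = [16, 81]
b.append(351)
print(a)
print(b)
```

Key concept: rebinding vs mutation: a is rebound to a new list, b still points at the original.
Step by step:
`a = [3, 9, 6]` → a = [3, 9, 6]
`b = a` → b = [3, 9, 6] (same object as a)
`a = [16, 81]` → a = [16, 81]
`b.append(351)` → b = [3, 9, 6, 351]
`print(a)` → prints [16, 81]
`print(b)` → prints [3, 9, 6, 351]

Answer:
[16, 81]
[3, 9, 6, 351]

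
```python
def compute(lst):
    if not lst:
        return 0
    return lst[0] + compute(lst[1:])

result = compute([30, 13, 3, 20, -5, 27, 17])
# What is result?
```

30 + 13 + 3 + 20 + (-5) + 27 + 17 + 0 = 105

Answer: 105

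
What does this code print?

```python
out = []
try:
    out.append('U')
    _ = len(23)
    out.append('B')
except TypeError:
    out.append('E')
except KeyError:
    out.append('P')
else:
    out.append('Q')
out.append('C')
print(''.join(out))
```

Execution trace: 'U' (try body) → 'E' (except TypeError) → 'C' (after the try/except). Output: UEC

Answer: UEC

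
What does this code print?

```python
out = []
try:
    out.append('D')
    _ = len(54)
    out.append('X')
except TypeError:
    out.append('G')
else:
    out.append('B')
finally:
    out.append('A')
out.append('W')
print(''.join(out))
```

Execution trace: 'D' (try body) → 'G' (except TypeError) → 'A' (finally) → 'W' (after the try/except). Output: DGAW

Answer: DGAW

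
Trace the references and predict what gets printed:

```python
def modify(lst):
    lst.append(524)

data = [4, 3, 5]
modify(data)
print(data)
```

Key concept: function modifies passed list.
Step by step:
`data = [4, 3, 5]` → data = [4, 3, 5]
`modify(data)` → data = [4, 3, 5, 524]
`print(data)` → prints [4, 3, 5, 524]

Answer: [4, 3, 5, 524]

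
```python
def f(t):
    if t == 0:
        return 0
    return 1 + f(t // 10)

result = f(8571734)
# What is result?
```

Count of digits of 8571734: 7

Answer: 7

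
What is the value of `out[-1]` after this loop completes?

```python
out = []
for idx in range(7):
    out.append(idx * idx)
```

Last element of squares 0 to 6
`out` takes the values: [] → [0] → [0, 1] → [0, 1, 4] → [0, 1, 4, 9] → [0, 1, 4, 9, 16] → [0, 1, 4, 9, 16, 25] → [0, 1, 4, 9, 16, 25, 36]
So `out[-1]` = 36

Answer: 36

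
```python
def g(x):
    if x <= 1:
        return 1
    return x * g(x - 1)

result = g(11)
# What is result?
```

g(11) = 11 * 10 * 9 * 8 * 7 * 6 * 5 * 4 * 3 * 2 * 1 = 39916800

Answer: 39916800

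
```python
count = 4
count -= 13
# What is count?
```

Trace:
`count = 4` → count = 4
`count -= 13` → count = -9
So count = -9

Answer: -9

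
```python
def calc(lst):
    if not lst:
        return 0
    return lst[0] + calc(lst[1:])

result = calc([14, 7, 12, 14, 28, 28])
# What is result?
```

14 + 7 + 12 + 14 + 28 + 28 + 0 = 103

Answer: 103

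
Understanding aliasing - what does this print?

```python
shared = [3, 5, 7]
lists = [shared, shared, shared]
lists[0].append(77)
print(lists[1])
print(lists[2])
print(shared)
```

Key concept: list of same reference.
Step by step:
`shared = [3, 5, 7]` → shared = [3, 5, 7]
`lists = [shared, shared, shared]` → lists = [[3, 5, 7], [3, 5, 7], [3, 5, 7]]
`lists[0].append(77)` → shared = [3, 5, 7, 77]; lists = [[3, 5, 7, 77], [3, 5, 7, 77], [3, 5, 7, 77]]
`print(lists[1])` → prints [3, 5, 7, 77]
`print(lists[2])` → prints [3, 5, 7, 77]
`print(shared)` → prints [3, 5, 7, 77]

Answer:
[3, 5, 7, 77]
[3, 5, 7, 77]
[3, 5, 7, 77]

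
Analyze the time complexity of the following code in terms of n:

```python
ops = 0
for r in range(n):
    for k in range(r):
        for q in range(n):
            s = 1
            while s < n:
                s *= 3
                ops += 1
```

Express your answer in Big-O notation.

Each loop level contributes: n × n × n × log n. Multiplying the contributions gives O(n^3 log n).

Answer: O(n^3 log n)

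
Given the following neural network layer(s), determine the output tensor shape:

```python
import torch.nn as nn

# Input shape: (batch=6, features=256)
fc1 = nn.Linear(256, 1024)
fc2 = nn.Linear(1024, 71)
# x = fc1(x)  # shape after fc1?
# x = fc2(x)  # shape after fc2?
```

Input: (6, 256) -> after fc1: (6, 1024) -> Output: (6, 71)

Answer: (6, 71)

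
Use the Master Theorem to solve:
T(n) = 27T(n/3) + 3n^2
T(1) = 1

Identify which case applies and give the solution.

a=27, b=3, f(n)=3n^2. log_3(27) = 3. Since c=2 < 3, Case 1 applies: T(n) = Θ(n^log_b(a)) = O(n^3).

Answer: O(n^3) - Case 1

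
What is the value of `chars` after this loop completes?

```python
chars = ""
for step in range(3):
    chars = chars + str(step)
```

Concatenate digits 0 to 2
`chars` takes the values: "" → "0" → "01" → "012"

Answer: "012"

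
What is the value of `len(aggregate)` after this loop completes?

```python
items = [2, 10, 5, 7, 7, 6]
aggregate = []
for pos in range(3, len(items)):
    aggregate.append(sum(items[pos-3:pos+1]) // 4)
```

Number of 4-element averages
`aggregate` takes the values: [] → [6] → [6, 7] → [6, 7, 6]
So `len(aggregate)` = 3

Answer: 3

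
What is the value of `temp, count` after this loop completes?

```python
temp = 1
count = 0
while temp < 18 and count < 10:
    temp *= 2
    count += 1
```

Double until >= 18 or 10 iterations
`temp, count` takes the values: (1, 0) → (2, 0) → (2, 1) → (4, 1) → (4, 2) → (8, 2) → (8, 3) → (16, 3) → (16, 4) → (32, 4) → (32, 5)

Answer: 32, 5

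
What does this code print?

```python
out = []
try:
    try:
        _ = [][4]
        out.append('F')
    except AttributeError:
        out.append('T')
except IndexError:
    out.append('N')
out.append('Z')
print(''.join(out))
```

Execution trace: 'N' (outer except IndexError) → 'Z' (after the try/except). Output: NZ

Answer: NZ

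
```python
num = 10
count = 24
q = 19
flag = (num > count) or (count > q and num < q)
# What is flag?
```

Trace:
`num = 10` → num = 10
`count = 24` → count = 24
`q = 19` → q = 19
`flag = (num > count) or (count > q and num < q)` → flag = True
So flag = True

Answer: True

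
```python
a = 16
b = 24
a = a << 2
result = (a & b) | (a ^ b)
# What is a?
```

Trace:
`a = 16` → a = 16
`b = 24` → b = 24
`a = a << 2` → a = 64
`result = (a & b) | (a ^ b)` → result = 88
So a = 64

Answer: 64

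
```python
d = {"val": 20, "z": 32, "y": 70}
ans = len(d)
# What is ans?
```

Trace:
`d = {"val": 20, "z": 32, "y": 70}` → d = {'val': 20, 'z': 32, 'y': 70}
`ans = len(d)` → ans = 3
So ans = 3

Answer: 3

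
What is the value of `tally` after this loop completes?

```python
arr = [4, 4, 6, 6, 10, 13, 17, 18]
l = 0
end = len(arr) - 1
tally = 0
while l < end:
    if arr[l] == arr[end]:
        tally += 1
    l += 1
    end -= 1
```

Count matching pairs from ends
`tally` takes the values: 0

Answer: 0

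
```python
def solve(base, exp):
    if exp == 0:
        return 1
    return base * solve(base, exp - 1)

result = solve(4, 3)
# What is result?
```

solve(4, 3) = 4 * 4 * 4 = 64

Answer: 64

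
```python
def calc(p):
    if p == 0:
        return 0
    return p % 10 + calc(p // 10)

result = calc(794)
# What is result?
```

Sum of digits of 794: 4 + 9 + 7 = 20

Answer: 20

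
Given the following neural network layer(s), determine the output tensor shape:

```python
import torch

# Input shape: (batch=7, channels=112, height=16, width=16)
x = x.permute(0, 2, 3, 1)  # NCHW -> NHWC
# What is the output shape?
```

Input: (7, 112, 16, 16) -> Output: (7, 16, 16, 112)

Answer: (7, 16, 16, 112)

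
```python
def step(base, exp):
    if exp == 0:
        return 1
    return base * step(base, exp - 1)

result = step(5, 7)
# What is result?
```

step(5, 7) = 5 * 5 * 5 * 5 * 5 * 5 * 5 = 78125

Answer: 78125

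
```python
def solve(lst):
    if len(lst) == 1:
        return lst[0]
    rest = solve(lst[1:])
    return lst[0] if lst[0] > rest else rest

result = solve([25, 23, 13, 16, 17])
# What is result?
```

Recursive max over [25, 23, 13, 16, 17] = 25

Answer: 25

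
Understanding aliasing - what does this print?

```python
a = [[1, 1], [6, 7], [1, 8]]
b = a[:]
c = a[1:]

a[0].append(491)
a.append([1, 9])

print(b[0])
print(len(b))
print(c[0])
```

Key concept: slice with nested mutation.
Step by step:
`a = [[1, 1], [6, 7], [1, 8]]` → a = [[1, 1], [6, 7], [1, 8]]
`b = a[:]` → b = [[1, 1], [6, 7], [1, 8]]
`c = a[1:]` → c = [[6, 7], [1, 8]]
`a[0].append(491)` → a = [[1, 1, 491], [6, 7], [1, 8]]; b = [[1, 1, 491], [6, 7], [1, 8]]
`a.append([1, 9])` → a = [[1, 1, 491], [6, 7], [1, 8], [1, 9]]
`print(b[0])` → prints [1, 1, 491]
`print(len(b))` → prints 3
`print(c[0])` → prints [6, 7]

Answer:
[1, 1, 491]
3
[6, 7]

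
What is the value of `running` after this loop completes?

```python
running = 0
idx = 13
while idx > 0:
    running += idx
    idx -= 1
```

Sum 13 down to 1
`running` takes the values: 0 → 13 → 25 → 36 → 46 → 55 → 63 → 70 → 76 → 81 → 85 → 88 → 90 → 91

Answer: 91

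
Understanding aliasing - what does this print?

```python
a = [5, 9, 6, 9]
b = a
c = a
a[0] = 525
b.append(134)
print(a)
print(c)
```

Key concept: multiple aliases.
Step by step:
`a = [5, 9, 6, 9]` → a = [5, 9, 6, 9]
`b = a` → b = [5, 9, 6, 9] (same object as a)
`c = a` → c = [5, 9, 6, 9] (same object as a, b)
`a[0] = 525` → a = [525, 9, 6, 9] (same object as b, c); b = [525, 9, 6, 9] (same object as a, c); c = [525, 9, 6, 9] (same object as a, b)
`b.append(134)` → a = [525, 9, 6, 9, 134] (same object as b, c); b = [525, 9, 6, 9, 134] (same object as a, c); c = [525, 9, 6, 9, 134] (same object as a, b)
`print(a)` → prints [525, 9, 6, 9, 134]
`print(c)` → prints [525, 9, 6, 9, 134]

Answer:
[525, 9, 6, 9, 134]
[525, 9, 6, 9, 134]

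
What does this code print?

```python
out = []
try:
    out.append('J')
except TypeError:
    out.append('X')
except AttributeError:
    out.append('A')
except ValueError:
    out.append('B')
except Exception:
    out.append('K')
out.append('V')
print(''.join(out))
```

Execution trace: 'J' (try body, no exception) → 'V' (after the try/except). Output: JV

Answer: JV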